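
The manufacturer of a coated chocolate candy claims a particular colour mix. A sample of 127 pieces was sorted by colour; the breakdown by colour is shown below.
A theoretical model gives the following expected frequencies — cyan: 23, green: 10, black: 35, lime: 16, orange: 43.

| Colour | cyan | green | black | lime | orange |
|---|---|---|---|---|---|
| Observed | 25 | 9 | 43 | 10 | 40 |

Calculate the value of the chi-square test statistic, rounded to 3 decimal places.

χ² = (25−23)²/23 + (9−10)²/10 + (43−35)²/35 + (10−16)²/16 + (40−43)²/43
   = 0.1739 + 0.1000 + 1.8286 + 2.2500 + 0.2093
Sum = 4.562

4.562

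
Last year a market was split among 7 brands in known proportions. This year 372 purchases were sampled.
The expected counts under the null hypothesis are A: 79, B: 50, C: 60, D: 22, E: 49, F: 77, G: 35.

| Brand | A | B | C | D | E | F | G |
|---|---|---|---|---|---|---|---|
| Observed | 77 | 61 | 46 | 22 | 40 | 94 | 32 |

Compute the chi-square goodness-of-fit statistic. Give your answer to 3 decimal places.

11.401

A: (77 − 79)²/79 = 4/79 = 0.0506
B: (61 − 50)²/50 = 121/50 = 2.4200
C: (46 − 60)²/60 = 196/60 = 3.2667
D: (22 − 22)²/22 = 0/22 = 0.0000
E: (40 − 49)²/49 = 81/49 = 1.6531
F: (94 − 77)²/77 = 289/77 = 3.7532
G: (32 − 35)²/35 = 9/35 = 0.2571
Sum = 11.401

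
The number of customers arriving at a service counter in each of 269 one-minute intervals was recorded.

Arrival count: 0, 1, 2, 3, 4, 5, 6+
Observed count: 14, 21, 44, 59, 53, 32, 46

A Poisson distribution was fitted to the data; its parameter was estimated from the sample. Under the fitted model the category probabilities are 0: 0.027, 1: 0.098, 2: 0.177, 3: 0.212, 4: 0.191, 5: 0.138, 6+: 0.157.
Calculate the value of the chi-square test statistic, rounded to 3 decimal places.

8.776

Expected counts E_i = n·p_i: 269×0.027 = 7.263, 269×0.098 = 26.362, 269×0.177 = 47.613, 269×0.212 = 57.028, 269×0.191 = 51.379, 269×0.138 = 37.122, 269×0.157 = 42.233.
cat         O        E   (O−E)²/E
0          14    7.263     6.2491
1          21   26.362     1.0906
2          44   47.613     0.2742
3          59   57.028     0.0682
4          53   51.379     0.0511
5          32   37.122     0.7067
6+         46   42.233     0.3360
Sum = 8.776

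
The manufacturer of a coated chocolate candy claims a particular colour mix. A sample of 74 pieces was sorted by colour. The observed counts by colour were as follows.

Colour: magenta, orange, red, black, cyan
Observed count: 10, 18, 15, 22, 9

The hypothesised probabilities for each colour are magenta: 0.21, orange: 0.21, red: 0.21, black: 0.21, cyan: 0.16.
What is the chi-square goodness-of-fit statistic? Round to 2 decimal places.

5.75

Expected counts E_i = n·p_i: 74×0.21 = 15.54, 74×0.21 = 15.54, 74×0.21 = 15.54, 74×0.21 = 15.54, 74×0.16 = 11.84.
χ² = (10−15.54)²/15.54 + (18−15.54)²/15.54 + (15−15.54)²/15.54 + (22−15.54)²/15.54 + (9−11.84)²/11.84
   = 1.975 + 0.389 + 0.019 + 2.685 + 0.681
Sum = 5.75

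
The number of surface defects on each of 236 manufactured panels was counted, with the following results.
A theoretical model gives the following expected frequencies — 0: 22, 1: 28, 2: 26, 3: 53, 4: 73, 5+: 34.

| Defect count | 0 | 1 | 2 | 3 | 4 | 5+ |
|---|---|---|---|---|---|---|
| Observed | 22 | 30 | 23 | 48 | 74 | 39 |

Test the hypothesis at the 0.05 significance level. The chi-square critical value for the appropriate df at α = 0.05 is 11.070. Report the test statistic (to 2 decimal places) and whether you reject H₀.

0: (22 − 22)²/22 = 0/22 = 0.000
1: (30 − 28)²/28 = 4/28 = 0.143
2: (23 − 26)²/26 = 9/26 = 0.346
3: (48 − 53)²/53 = 25/53 = 0.472
4: (74 − 73)²/73 = 1/73 = 0.014
5+: (39 − 34)²/34 = 25/34 = 0.735
Sum = 1.71
df = 5. Since 1.71 < 11.070, we do not reject H₀.

1.71; do not reject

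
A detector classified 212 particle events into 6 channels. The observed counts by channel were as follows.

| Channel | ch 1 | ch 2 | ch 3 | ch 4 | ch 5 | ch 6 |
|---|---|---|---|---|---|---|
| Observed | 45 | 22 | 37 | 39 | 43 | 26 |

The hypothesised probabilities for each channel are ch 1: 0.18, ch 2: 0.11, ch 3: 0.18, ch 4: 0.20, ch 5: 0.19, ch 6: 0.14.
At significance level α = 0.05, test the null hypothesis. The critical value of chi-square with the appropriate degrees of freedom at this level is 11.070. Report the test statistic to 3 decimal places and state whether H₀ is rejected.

Expected counts E_i = n·p_i: 212×0.18 = 38.16, 212×0.11 = 23.32, 212×0.18 = 38.16, 212×0.20 = 42.4, 212×0.19 = 40.28, 212×0.14 = 29.68.
ch 1: (45 − 38.16)²/38.16 = 46.7856/38.16 = 1.2260
ch 2: (22 − 23.32)²/23.32 = 1.7424/23.32 = 0.0747
ch 3: (37 − 38.16)²/38.16 = 1.3456/38.16 = 0.0353
ch 4: (39 − 42.4)²/42.4 = 11.56/42.4 = 0.2726
ch 5: (43 − 40.28)²/40.28 = 7.3984/40.28 = 0.1837
ch 6: (26 − 29.68)²/29.68 = 13.5424/29.68 = 0.4563
Sum = 2.249
df = 5. Since 2.249 < 11.070, we do not reject H₀.

2.249; do not reject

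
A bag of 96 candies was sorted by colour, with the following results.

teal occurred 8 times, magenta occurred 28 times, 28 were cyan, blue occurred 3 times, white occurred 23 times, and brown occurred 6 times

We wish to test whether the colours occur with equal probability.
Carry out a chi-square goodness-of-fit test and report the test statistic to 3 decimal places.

Under H₀ each category has probability 1/6, so each expected count is 96/6 = 16.
χ² = (8−16)²/16 + (28−16)²/16 + (28−16)²/16 + (3−16)²/16 + (23−16)²/16 + (6−16)²/16
   = 4.0000 + 9.0000 + 9.0000 + 10.5625 + 3.0625 + 6.2500
Sum = 41.875

41.875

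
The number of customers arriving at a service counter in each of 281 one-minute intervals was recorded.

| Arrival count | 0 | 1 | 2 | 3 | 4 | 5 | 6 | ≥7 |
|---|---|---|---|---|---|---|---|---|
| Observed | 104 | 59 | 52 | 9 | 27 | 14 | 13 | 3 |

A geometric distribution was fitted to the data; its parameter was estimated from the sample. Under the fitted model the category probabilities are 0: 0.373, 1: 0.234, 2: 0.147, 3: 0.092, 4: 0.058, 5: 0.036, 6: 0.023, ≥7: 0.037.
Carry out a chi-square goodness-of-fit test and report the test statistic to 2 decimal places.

34.85

Expected counts E_i = n·p_i: 281×0.373 = 104.813, 281×0.234 = 65.754, 281×0.147 = 41.307, 281×0.092 = 25.852, 281×0.058 = 16.298, 281×0.036 = 10.116, 281×0.023 = 6.463, 281×0.037 = 10.397.
0: (104 − 104.813)²/104.813 = 0.660969/104.813 = 0.006
1: (59 − 65.754)²/65.754 = 45.616516/65.754 = 0.694
2: (52 − 41.307)²/41.307 = 114.340249/41.307 = 2.768
3: (9 − 25.852)²/25.852 = 283.989904/25.852 = 10.985
4: (27 − 16.298)²/16.298 = 114.532804/16.298 = 7.027
5: (14 − 10.116)²/10.116 = 15.085456/10.116 = 1.491
6: (13 − 6.463)²/6.463 = 42.732369/6.463 = 6.612
≥7: (3 − 10.397)²/10.397 = 54.715609/10.397 = 5.263
Sum = 34.85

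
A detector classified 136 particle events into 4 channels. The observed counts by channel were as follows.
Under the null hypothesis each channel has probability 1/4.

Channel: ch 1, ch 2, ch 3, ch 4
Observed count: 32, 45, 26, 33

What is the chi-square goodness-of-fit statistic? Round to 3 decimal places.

Under H₀ each category has probability 1/4, so each expected count is 136/4 = 34.
χ² = (32−34)²/34 + (45−34)²/34 + (26−34)²/34 + (33−34)²/34
   = 0.1176 + 3.5588 + 1.8824 + 0.0294
Sum = 5.588

5.588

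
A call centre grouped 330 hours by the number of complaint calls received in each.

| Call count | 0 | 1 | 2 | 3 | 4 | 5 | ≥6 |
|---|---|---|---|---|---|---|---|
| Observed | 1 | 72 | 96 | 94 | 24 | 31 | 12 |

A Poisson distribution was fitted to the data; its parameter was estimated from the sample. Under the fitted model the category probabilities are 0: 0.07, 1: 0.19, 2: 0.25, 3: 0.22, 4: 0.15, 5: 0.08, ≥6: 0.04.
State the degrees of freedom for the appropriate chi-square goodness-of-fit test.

There are k = 7 categories and 1 parameter estimated from the data, so df = 7 − 1 − 1 = 5.

5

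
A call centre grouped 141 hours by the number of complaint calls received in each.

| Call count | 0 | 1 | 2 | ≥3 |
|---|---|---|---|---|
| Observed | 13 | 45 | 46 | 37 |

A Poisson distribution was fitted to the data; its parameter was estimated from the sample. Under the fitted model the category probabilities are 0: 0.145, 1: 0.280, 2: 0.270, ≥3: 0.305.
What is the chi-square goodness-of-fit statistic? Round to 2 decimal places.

Expected counts E_i = n·p_i: 141×0.145 = 20.445, 141×0.280 = 39.48, 141×0.270 = 38.07, 141×0.305 = 43.005.
χ² = (13−20.445)²/20.445 + (45−39.48)²/39.48 + (46−38.07)²/38.07 + (37−43.005)²/43.005
   = 2.711 + 0.772 + 1.652 + 0.839
Sum = 5.97

5.97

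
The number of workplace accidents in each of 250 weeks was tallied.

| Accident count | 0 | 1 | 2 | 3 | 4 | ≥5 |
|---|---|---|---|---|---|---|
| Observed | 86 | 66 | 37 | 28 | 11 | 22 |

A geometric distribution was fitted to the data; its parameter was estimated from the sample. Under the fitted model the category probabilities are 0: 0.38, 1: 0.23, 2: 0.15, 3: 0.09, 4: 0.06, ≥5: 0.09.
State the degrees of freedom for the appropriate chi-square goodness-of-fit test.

There are k = 6 categories and 1 parameter estimated from the data, so df = 6 − 1 − 1 = 4.

4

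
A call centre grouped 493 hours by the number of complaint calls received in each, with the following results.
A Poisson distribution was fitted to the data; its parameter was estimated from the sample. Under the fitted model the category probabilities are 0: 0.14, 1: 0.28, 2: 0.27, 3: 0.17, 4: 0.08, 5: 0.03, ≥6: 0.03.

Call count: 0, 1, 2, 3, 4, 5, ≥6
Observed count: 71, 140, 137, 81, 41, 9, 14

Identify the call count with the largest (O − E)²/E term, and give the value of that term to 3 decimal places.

Expected counts E_i = n·p_i: 493×0.14 = 69.02, 493×0.28 = 138.04, 493×0.27 = 133.11, 493×0.17 = 83.81, 493×0.08 = 39.44, 493×0.03 = 14.79, 493×0.03 = 14.79.
cat         O        E   (O−E)²/E
0          71    69.02     0.0568
1         140   138.04     0.0278
2         137   133.11     0.1137
3          81    83.81     0.0942
4          41    39.44     0.0617
5           9    14.79     2.2667
≥6         14    14.79     0.0422
The largest term is for 5: 2.267.

5, 2.267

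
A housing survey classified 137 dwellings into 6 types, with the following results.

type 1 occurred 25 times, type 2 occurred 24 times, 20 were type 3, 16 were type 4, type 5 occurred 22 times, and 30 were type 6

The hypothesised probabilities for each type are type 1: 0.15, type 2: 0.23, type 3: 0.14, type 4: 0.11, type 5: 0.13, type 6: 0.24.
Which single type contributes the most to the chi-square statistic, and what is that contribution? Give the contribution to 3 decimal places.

Expected counts E_i = n·p_i: 137×0.15 = 20.55, 137×0.23 = 31.51, 137×0.14 = 19.18, 137×0.11 = 15.07, 137×0.13 = 17.81, 137×0.24 = 32.88.
χ² = (25−20.55)²/20.55 + (24−31.51)²/31.51 + (20−19.18)²/19.18 + (16−15.07)²/15.07 + (22−17.81)²/17.81 + (30−32.88)²/32.88
   = 0.9636 + 1.7899 + 0.0351 + 0.0574 + 0.9857 + 0.2523
The largest term is for type 2: 1.790.

type 2, 1.790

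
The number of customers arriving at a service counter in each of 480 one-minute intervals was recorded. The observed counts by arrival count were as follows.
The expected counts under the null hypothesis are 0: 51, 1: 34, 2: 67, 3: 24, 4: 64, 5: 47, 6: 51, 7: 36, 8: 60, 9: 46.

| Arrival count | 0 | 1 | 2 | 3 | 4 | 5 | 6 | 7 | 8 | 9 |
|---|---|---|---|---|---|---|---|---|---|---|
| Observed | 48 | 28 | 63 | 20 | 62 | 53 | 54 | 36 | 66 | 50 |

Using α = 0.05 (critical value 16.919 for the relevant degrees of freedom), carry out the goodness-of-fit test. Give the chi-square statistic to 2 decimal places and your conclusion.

cat         O        E   (O−E)²/E
0          48       51      0.176
1          28       34      1.059
2          63       67      0.239
3          20       24      0.667
4          62       64      0.063
5          53       47      0.766
6          54       51      0.176
7          36       36      0.000
8          66       60      0.600
9          50       46      0.348
Sum = 4.09
df = 9. Since 4.09 < 16.919, we do not reject H₀.

4.09; do not reject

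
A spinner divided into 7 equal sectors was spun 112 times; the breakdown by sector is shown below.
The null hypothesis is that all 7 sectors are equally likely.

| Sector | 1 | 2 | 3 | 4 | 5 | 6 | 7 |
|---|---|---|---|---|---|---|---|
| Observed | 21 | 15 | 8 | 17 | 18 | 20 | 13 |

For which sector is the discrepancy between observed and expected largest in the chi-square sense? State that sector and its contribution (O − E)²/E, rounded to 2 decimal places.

3, 4.00

Expected count for each of the 7 categories: 112/7 = 16.
1: (21 − 16)²/16 = 25/16 = 1.563
2: (15 − 16)²/16 = 1/16 = 0.063
3: (8 − 16)²/16 = 64/16 = 4.000
4: (17 − 16)²/16 = 1/16 = 0.063
5: (18 − 16)²/16 = 4/16 = 0.250
6: (20 − 16)²/16 = 16/16 = 1.000
7: (13 − 16)²/16 = 9/16 = 0.563
The largest term is for 3: 4.00.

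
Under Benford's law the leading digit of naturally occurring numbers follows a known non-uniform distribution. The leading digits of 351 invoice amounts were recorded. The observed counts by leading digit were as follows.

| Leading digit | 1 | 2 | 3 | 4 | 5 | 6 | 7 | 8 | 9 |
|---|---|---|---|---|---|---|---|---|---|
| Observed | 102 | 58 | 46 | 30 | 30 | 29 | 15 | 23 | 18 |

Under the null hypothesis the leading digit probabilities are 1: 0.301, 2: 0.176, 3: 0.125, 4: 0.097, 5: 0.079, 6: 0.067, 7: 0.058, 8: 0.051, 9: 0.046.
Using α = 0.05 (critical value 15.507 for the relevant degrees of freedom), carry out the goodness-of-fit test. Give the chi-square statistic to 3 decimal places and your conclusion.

5.481; do not reject

Expected counts E_i = n·p_i: 351×0.301 = 105.651, 351×0.176 = 61.776, 351×0.125 = 43.875, 351×0.097 = 34.047, 351×0.079 = 27.729, 351×0.067 = 23.517, 351×0.058 = 20.358, 351×0.051 = 17.901, 351×0.046 = 16.146.
cat         O        E   (O−E)²/E
1         102  105.651     0.1262
2          58   61.776     0.2308
3          46   43.875     0.1029
4          30   34.047     0.4810
5          30   27.729     0.1860
6          29   23.517     1.2784
7          15   20.358     1.4102
8          23   17.901     1.4524
9          18   16.146     0.2129
Sum = 5.481
df = 8. Since 5.481 < 15.507, we do not reject H₀.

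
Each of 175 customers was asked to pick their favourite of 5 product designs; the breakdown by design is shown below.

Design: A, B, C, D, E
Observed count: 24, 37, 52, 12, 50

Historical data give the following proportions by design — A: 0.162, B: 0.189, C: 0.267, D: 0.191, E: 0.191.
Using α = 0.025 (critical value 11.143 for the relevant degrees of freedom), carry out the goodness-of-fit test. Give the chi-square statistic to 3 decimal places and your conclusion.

23.681; reject

Expected counts E_i = n·p_i: 175×0.162 = 28.35, 175×0.189 = 33.075, 175×0.267 = 46.725, 175×0.191 = 33.425, 175×0.191 = 33.425.
A: (24 − 28.35)²/28.35 = 18.9225/28.35 = 0.6675
B: (37 − 33.075)²/33.075 = 15.405625/33.075 = 0.4658
C: (52 − 46.725)²/46.725 = 27.825625/46.725 = 0.5955
D: (12 − 33.425)²/33.425 = 459.030625/33.425 = 13.7332
E: (50 − 33.425)²/33.425 = 274.730625/33.425 = 8.2193
Sum = 23.681
df = 4. Since 23.681 > 11.143, we reject H₀.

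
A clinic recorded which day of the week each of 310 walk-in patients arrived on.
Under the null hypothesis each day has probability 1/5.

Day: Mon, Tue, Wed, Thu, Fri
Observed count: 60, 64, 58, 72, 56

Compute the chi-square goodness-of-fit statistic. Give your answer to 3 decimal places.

2.581

Expected count for each of the 5 categories: 310/5 = 62.
Mon: (60 − 62)²/62 = 4/62 = 0.0645
Tue: (64 − 62)²/62 = 4/62 = 0.0645
Wed: (58 − 62)²/62 = 16/62 = 0.2581
Thu: (72 − 62)²/62 = 100/62 = 1.6129
Fri: (56 − 62)²/62 = 36/62 = 0.5806
Sum = 2.581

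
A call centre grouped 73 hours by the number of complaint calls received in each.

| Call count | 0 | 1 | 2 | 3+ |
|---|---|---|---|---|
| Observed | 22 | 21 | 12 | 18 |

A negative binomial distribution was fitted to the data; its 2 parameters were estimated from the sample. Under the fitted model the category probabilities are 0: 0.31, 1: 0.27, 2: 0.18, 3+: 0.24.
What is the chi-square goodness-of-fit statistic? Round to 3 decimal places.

Expected counts E_i = n·p_i: 73×0.31 = 22.63, 73×0.27 = 19.71, 73×0.18 = 13.14, 73×0.24 = 17.52.
χ² = (22−22.63)²/22.63 + (21−19.71)²/19.71 + (12−13.14)²/13.14 + (18−17.52)²/17.52
   = 0.0175 + 0.0844 + 0.0989 + 0.0132
Sum = 0.214

0.214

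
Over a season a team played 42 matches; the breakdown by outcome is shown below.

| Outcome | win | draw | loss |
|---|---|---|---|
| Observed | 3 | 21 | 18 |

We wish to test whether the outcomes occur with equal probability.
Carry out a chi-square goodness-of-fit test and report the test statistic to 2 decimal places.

13.29

Under H₀ each category has probability 1/3, so each expected count is 42/3 = 14.
win: (3 − 14)²/14 = 121/14 = 8.643
draw: (21 − 14)²/14 = 49/14 = 3.500
loss: (18 − 14)²/14 = 16/14 = 1.143
Sum = 13.29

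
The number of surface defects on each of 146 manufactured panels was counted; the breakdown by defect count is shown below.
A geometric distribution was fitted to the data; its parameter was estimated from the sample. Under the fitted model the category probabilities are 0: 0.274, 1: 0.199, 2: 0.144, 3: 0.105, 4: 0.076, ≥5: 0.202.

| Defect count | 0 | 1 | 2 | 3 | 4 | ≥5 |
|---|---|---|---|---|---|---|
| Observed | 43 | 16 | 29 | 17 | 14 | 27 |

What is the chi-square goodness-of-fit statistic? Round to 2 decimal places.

10.27

Expected counts E_i = n·p_i: 146×0.274 = 40.004, 146×0.199 = 29.054, 146×0.144 = 21.024, 146×0.105 = 15.33, 146×0.076 = 11.096, 146×0.202 = 29.492.
χ² = (43−40.004)²/40.004 + (16−29.054)²/29.054 + (29−21.024)²/21.024 + (17−15.33)²/15.33 + (14−11.096)²/11.096 + (27−29.492)²/29.492
   = 0.224 + 5.865 + 3.026 + 0.182 + 0.760 + 0.211
Sum = 10.27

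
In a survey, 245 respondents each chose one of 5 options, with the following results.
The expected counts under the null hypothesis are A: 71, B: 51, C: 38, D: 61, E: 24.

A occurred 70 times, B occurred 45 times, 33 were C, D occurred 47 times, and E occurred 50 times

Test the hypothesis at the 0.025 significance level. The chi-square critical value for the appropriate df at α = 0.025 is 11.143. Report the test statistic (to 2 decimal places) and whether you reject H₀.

cat         O        E   (O−E)²/E
A          70       71      0.014
B          45       51      0.706
C          33       38      0.658
D          47       61      3.213
E          50       24     28.167
Sum = 32.76
df = 4. Since 32.76 > 11.143, we reject H₀.

32.76; reject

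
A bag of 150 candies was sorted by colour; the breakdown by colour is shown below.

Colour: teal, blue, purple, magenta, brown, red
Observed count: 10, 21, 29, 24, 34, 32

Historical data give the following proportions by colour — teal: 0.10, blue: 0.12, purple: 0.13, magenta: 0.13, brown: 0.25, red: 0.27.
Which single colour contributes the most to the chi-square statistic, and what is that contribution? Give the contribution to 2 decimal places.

purple, 4.63

Expected counts E_i = n·p_i: 150×0.10 = 15, 150×0.12 = 18, 150×0.13 = 19.5, 150×0.13 = 19.5, 150×0.25 = 37.5, 150×0.27 = 40.5.
cat          O        E   (O−E)²/E
teal        10       15      1.667
blue        21       18      0.500
purple      29     19.5      4.628
magenta     24     19.5      1.038
brown       34     37.5      0.327
red         32     40.5      1.784
The largest term is for purple: 4.63.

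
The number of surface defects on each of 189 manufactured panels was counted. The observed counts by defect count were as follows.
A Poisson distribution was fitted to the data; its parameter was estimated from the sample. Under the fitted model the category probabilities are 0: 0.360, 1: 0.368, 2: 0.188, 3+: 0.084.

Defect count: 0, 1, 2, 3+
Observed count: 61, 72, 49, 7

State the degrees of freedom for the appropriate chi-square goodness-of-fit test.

2

There are k = 4 categories and 1 parameter estimated from the data, so df = 4 − 1 − 1 = 2.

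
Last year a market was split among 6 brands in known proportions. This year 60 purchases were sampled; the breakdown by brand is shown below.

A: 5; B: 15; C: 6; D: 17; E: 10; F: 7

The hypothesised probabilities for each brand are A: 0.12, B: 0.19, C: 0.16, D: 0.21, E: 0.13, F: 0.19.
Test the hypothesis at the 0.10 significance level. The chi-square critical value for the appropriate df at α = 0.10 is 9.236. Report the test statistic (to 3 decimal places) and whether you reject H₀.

Expected counts E_i = n·p_i: 60×0.12 = 7.2, 60×0.19 = 11.4, 60×0.16 = 9.6, 60×0.21 = 12.6, 60×0.13 = 7.8, 60×0.19 = 11.4.
A: (5 − 7.2)²/7.2 = 4.84/7.2 = 0.6722
B: (15 − 11.4)²/11.4 = 12.96/11.4 = 1.1368
C: (6 − 9.6)²/9.6 = 12.96/9.6 = 1.3500
D: (17 − 12.6)²/12.6 = 19.36/12.6 = 1.5365
E: (10 − 7.8)²/7.8 = 4.84/7.8 = 0.6205
F: (7 − 11.4)²/11.4 = 19.36/11.4 = 1.6982
Sum = 7.014
df = 5. Since 7.014 < 9.236, we do not reject H₀.

7.014; do not reject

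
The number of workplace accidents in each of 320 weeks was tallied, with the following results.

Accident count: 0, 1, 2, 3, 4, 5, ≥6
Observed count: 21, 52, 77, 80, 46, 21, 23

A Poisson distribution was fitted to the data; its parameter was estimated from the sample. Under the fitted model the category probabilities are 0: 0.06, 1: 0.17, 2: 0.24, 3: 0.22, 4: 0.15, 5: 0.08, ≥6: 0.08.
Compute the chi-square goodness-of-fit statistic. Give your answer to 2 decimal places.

Expected counts E_i = n·p_i: 320×0.06 = 19.2, 320×0.17 = 54.4, 320×0.24 = 76.8, 320×0.22 = 70.4, 320×0.15 = 48, 320×0.08 = 25.6, 320×0.08 = 25.6.
0: (21 − 19.2)²/19.2 = 3.24/19.2 = 0.169
1: (52 − 54.4)²/54.4 = 5.76/54.4 = 0.106
2: (77 − 76.8)²/76.8 = 0.04/76.8 = 0.001
3: (80 − 70.4)²/70.4 = 92.16/70.4 = 1.309
4: (46 − 48)²/48 = 4/48 = 0.083
5: (21 − 25.6)²/25.6 = 21.16/25.6 = 0.827
≥6: (23 − 25.6)²/25.6 = 6.76/25.6 = 0.264
Sum = 2.76

2.76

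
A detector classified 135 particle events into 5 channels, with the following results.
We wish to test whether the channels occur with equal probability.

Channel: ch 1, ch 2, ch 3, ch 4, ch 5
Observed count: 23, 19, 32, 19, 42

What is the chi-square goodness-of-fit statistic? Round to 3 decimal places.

14.593

Expected count for each of the 5 categories: 135/5 = 27.
χ² = (23−27)²/27 + (19−27)²/27 + (32−27)²/27 + (19−27)²/27 + (42−27)²/27
   = 0.5926 + 2.3704 + 0.9259 + 2.3704 + 8.3333
Sum = 14.593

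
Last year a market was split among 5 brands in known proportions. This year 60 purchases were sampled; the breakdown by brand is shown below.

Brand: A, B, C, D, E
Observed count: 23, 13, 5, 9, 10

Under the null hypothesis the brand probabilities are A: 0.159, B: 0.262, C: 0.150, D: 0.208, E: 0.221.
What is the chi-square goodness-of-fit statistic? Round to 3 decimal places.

23.011

Expected counts E_i = n·p_i: 60×0.159 = 9.54, 60×0.262 = 15.72, 60×0.150 = 9, 60×0.208 = 12.48, 60×0.221 = 13.26.
cat         O        E   (O−E)²/E
A          23     9.54    18.9907
B          13    15.72     0.4706
C           5        9     1.7778
D           9    12.48     0.9704
E          10    13.26     0.8015
Sum = 23.011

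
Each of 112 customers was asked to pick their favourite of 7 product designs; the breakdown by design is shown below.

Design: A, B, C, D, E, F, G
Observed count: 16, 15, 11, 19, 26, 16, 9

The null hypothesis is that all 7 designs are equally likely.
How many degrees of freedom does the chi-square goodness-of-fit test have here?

6

There are k = 7 categories and no parameters were estimated from the data, so df = 7 − 1 = 6.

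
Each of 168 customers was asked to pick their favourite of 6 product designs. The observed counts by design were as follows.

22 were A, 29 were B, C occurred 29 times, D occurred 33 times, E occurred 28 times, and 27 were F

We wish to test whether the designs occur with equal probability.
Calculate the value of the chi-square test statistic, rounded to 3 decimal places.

Under H₀ each category has probability 1/6, so each expected count is 168/6 = 28.
cat         O        E   (O−E)²/E
A          22       28     1.2857
B          29       28     0.0357
C          29       28     0.0357
D          33       28     0.8929
E          28       28     0.0000
F          27       28     0.0357
Sum = 2.286

2.286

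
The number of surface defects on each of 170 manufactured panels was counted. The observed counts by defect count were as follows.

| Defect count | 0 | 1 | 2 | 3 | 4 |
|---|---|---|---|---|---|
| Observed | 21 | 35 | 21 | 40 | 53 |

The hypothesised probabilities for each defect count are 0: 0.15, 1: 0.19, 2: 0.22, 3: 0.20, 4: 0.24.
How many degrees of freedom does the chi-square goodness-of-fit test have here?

4

There are k = 5 categories and no parameters were estimated from the data, so df = 5 − 1 = 4.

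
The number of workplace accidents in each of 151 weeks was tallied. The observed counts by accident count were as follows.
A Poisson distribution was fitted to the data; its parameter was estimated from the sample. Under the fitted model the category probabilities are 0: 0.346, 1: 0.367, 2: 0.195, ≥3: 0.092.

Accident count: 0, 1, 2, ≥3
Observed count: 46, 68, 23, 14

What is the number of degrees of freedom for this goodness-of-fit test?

There are k = 4 categories and 1 parameter estimated from the data, so df = 4 − 1 − 1 = 2.

2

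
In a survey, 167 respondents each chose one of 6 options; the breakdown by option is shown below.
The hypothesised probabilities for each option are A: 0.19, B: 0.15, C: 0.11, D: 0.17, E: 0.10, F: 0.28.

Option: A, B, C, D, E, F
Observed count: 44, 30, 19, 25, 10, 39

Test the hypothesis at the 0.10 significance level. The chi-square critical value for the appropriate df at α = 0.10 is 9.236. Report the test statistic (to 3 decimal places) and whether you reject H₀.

Expected counts E_i = n·p_i: 167×0.19 = 31.73, 167×0.15 = 25.05, 167×0.11 = 18.37, 167×0.17 = 28.39, 167×0.10 = 16.7, 167×0.28 = 46.76.
χ² = (44−31.73)²/31.73 + (30−25.05)²/25.05 + (19−18.37)²/18.37 + (25−28.39)²/28.39 + (10−16.7)²/16.7 + (39−46.76)²/46.76
   = 4.7448 + 0.9781 + 0.0216 + 0.4048 + 2.6880 + 1.2878
Sum = 10.125
df = 5. Since 10.125 > 9.236, we reject H₀.

10.125; reject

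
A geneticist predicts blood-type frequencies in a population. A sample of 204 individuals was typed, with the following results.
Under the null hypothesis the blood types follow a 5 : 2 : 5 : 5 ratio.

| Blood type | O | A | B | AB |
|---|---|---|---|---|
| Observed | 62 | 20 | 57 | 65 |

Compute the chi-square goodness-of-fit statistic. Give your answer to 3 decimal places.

1.300

Ratio total = 17. Expected counts: 204×5/17 = 60, 204×2/17 = 24, 204×5/17 = 60, 204×5/17 = 60.
O: (62 − 60)²/60 = 4/60 = 0.0667
A: (20 − 24)²/24 = 16/24 = 0.6667
B: (57 − 60)²/60 = 9/60 = 0.1500
AB: (65 − 60)²/60 = 25/60 = 0.4167
Sum = 1.300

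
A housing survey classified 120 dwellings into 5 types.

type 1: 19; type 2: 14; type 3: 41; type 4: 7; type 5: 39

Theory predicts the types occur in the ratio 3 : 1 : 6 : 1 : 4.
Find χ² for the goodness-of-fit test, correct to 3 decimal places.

8.219

Ratio total = 15. Expected counts: 120×3/15 = 24, 120×1/15 = 8, 120×6/15 = 48, 120×1/15 = 8, 120×4/15 = 32.
type 1: (19 − 24)²/24 = 25/24 = 1.0417
type 2: (14 − 8)²/8 = 36/8 = 4.5000
type 3: (41 − 48)²/48 = 49/48 = 1.0208
type 4: (7 − 8)²/8 = 1/8 = 0.1250
type 5: (39 − 32)²/32 = 49/32 = 1.5313
Sum = 8.219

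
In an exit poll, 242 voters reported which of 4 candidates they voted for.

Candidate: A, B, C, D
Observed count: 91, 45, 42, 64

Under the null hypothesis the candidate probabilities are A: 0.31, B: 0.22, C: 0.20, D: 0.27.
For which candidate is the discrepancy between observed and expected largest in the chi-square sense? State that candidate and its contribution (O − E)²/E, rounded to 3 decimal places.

Expected counts E_i = n·p_i: 242×0.31 = 75.02, 242×0.22 = 53.24, 242×0.20 = 48.4, 242×0.27 = 65.34.
χ² = (91−75.02)²/75.02 + (45−53.24)²/53.24 + (42−48.4)²/48.4 + (64−65.34)²/65.34
   = 3.4039 + 1.2753 + 0.8463 + 0.0275
The largest term is for A: 3.404.

A, 3.404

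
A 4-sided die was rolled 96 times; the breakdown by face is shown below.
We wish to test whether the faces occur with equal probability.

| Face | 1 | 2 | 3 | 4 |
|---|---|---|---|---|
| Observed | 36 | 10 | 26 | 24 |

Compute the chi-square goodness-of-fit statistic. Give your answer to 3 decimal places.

Under H₀ each category has probability 1/4, so each expected count is 96/4 = 24.
1: (36 − 24)²/24 = 144/24 = 6.0000
2: (10 − 24)²/24 = 196/24 = 8.1667
3: (26 − 24)²/24 = 4/24 = 0.1667
4: (24 − 24)²/24 = 0/24 = 0.0000
Sum = 14.333

14.333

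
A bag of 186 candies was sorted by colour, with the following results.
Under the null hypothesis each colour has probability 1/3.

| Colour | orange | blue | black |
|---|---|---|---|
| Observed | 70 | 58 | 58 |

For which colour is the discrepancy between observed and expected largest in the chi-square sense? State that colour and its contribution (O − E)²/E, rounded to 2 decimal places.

Under H₀ each category has probability 1/3, so each expected count is 186/3 = 62.
cat         O        E   (O−E)²/E
orange     70       62      1.032
blue       58       62      0.258
black      58       62      0.258
The largest term is for orange: 1.03.

orange, 1.03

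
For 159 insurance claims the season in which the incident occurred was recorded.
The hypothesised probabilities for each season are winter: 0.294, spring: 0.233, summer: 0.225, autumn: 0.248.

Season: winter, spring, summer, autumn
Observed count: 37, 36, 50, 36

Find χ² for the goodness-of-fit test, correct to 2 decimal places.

8.02

Expected counts E_i = n·p_i: 159×0.294 = 46.746, 159×0.233 = 37.047, 159×0.225 = 35.775, 159×0.248 = 39.432.
cat         O        E   (O−E)²/E
winter     37   46.746      2.032
spring     36   37.047      0.030
summer     50   35.775      5.656
autumn     36   39.432      0.299
Sum = 8.02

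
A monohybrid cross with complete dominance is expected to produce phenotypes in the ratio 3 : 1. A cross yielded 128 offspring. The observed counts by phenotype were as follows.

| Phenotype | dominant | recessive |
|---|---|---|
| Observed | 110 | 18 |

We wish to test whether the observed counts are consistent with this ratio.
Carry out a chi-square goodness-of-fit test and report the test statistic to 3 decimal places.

8.167

Ratio total = 4. Expected counts: 128×3/4 = 96, 128×1/4 = 32.
cat            O        E   (O−E)²/E
dominant     110       96     2.0417
recessive     18       32     6.1250
Sum = 8.167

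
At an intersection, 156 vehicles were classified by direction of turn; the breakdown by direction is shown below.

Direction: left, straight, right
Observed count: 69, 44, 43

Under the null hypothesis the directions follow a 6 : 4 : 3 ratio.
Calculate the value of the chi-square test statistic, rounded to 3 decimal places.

Ratio total = 13. Expected counts: 156×6/13 = 72, 156×4/13 = 48, 156×3/13 = 36.
left: (69 − 72)²/72 = 9/72 = 0.1250
straight: (44 − 48)²/48 = 16/48 = 0.3333
right: (43 − 36)²/36 = 49/36 = 1.3611
Sum = 1.819

1.819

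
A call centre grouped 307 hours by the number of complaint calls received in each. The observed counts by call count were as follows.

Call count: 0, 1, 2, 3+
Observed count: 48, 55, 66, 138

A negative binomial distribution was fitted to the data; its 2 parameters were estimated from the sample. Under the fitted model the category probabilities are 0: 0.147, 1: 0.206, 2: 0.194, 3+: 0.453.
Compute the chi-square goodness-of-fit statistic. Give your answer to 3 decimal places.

Expected counts E_i = n·p_i: 307×0.147 = 45.129, 307×0.206 = 63.242, 307×0.194 = 59.558, 307×0.453 = 139.071.
cat         O        E   (O−E)²/E
0          48   45.129     0.1826
1          55   63.242     1.0741
2          66   59.558     0.6968
3+        138  139.071     0.0082
Sum = 1.962

1.962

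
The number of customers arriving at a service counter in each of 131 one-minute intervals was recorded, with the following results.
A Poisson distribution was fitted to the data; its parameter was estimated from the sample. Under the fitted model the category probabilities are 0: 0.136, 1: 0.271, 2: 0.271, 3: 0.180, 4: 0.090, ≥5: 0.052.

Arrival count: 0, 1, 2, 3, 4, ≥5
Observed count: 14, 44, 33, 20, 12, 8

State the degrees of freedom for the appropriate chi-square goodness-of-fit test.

There are k = 6 categories and 1 parameter estimated from the data, so df = 6 − 1 − 1 = 4.

4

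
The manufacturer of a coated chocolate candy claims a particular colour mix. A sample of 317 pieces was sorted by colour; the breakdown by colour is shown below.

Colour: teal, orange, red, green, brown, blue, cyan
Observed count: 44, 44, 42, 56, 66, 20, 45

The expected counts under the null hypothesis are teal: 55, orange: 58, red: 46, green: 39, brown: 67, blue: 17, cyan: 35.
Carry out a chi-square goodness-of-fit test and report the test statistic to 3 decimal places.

16.739

χ² = (44−55)²/55 + (44−58)²/58 + (42−46)²/46 + (56−39)²/39 + (66−67)²/67 + (20−17)²/17 + (45−35)²/35
   = 2.2000 + 3.3793 + 0.3478 + 7.4103 + 0.0149 + 0.5294 + 2.8571
Sum = 16.739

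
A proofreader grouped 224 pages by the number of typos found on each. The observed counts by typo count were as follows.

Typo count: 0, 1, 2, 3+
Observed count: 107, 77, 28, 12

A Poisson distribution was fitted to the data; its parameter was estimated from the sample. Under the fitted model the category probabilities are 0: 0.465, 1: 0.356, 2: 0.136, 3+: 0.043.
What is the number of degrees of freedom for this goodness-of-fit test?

There are k = 4 categories and 1 parameter estimated from the data, so df = 4 − 1 − 1 = 2.

2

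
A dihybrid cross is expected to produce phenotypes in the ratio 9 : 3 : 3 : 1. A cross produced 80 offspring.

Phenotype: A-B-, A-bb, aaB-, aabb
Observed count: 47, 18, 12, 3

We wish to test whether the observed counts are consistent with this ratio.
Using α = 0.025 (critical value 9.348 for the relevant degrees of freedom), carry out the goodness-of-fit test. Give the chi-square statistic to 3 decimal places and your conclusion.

Ratio total = 16. Expected counts: 80×9/16 = 45, 80×3/16 = 15, 80×3/16 = 15, 80×1/16 = 5.
A-B-: (47 − 45)²/45 = 4/45 = 0.0889
A-bb: (18 − 15)²/15 = 9/15 = 0.6000
aaB-: (12 − 15)²/15 = 9/15 = 0.6000
aabb: (3 − 5)²/5 = 4/5 = 0.8000
Sum = 2.089
df = 3. Since 2.089 < 9.348, we do not reject H₀.

2.089; do not reject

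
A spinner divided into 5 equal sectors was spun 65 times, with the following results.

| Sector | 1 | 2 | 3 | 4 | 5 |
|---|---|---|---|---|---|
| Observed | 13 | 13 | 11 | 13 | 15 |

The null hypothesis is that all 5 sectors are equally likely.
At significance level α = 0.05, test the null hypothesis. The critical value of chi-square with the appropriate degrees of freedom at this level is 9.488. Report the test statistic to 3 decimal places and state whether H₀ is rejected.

Under H₀ each category has probability 1/5, so each expected count is 65/5 = 13.
cat         O        E   (O−E)²/E
1          13       13     0.0000
2          13       13     0.0000
3          11       13     0.3077
4          13       13     0.0000
5          15       13     0.3077
Sum = 0.615
df = 4. Since 0.615 < 9.488, we do not reject H₀.

0.615; do not reject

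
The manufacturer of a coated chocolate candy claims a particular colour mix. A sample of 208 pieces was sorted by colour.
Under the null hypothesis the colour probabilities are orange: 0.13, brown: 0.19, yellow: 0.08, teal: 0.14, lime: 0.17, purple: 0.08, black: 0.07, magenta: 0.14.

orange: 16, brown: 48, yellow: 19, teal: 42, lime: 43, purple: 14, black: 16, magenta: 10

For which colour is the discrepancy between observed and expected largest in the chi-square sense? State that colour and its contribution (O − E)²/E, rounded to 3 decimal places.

Expected counts E_i = n·p_i: 208×0.13 = 27.04, 208×0.19 = 39.52, 208×0.08 = 16.64, 208×0.14 = 29.12, 208×0.17 = 35.36, 208×0.08 = 16.64, 208×0.07 = 14.56, 208×0.14 = 29.12.
cat          O        E   (O−E)²/E
orange      16    27.04     4.5075
brown       48    39.52     1.8196
yellow      19    16.64     0.3347
teal        42    29.12     5.6969
lime        43    35.36     1.6507
purple      14    16.64     0.4188
black       16    14.56     0.1424
magenta     10    29.12    12.5541
The largest term is for magenta: 12.554.

magenta, 12.554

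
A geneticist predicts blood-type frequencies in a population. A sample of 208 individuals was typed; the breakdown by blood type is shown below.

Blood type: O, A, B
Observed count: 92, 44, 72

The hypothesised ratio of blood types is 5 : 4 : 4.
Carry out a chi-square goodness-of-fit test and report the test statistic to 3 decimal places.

9.050

Ratio total = 13. Expected counts: 208×5/13 = 80, 208×4/13 = 64, 208×4/13 = 64.
cat         O        E   (O−E)²/E
O          92       80     1.8000
A          44       64     6.2500
B          72       64     1.0000
Sum = 9.050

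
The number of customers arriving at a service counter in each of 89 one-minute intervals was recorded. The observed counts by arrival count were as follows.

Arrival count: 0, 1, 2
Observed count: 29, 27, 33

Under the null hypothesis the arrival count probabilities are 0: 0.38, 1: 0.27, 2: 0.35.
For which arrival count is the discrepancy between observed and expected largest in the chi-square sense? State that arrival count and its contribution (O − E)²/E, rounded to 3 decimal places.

Expected counts E_i = n·p_i: 89×0.38 = 33.82, 89×0.27 = 24.03, 89×0.35 = 31.15.
0: (29 − 33.82)²/33.82 = 23.2324/33.82 = 0.6869
1: (27 − 24.03)²/24.03 = 8.8209/24.03 = 0.3671
2: (33 − 31.15)²/31.15 = 3.4225/31.15 = 0.1099
The largest term is for 0: 0.687.

0, 0.687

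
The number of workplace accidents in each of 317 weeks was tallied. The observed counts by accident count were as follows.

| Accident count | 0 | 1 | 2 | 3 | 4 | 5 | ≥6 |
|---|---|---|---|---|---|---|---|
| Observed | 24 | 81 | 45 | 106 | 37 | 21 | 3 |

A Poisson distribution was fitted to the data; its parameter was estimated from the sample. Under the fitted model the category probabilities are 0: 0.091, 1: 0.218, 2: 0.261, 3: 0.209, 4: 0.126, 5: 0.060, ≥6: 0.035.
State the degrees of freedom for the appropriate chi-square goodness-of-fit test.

There are k = 7 categories and 1 parameter estimated from the data, so df = 7 − 1 − 1 = 5.

5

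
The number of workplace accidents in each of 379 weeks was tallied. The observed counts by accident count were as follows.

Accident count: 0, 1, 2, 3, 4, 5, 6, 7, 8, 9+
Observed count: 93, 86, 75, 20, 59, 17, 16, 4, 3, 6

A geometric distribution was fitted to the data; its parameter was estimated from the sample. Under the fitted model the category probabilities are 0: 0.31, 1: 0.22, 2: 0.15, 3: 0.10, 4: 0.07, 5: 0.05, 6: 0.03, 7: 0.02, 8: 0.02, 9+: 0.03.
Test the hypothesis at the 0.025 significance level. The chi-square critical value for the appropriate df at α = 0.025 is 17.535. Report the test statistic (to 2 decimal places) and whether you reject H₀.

68.26; reject

Expected counts E_i = n·p_i: 379×0.31 = 117.49, 379×0.22 = 83.38, 379×0.15 = 56.85, 379×0.10 = 37.9, 379×0.07 = 26.53, 379×0.05 = 18.95, 379×0.03 = 11.37, 379×0.02 = 7.58, 379×0.02 = 7.58, 379×0.03 = 11.37.
χ² = (93−117.49)²/117.49 + (86−83.38)²/83.38 + (75−56.85)²/56.85 + (20−37.9)²/37.9 + (59−26.53)²/26.53 + (17−18.95)²/18.95 + (16−11.37)²/11.37 + (4−7.58)²/7.58 + (3−7.58)²/7.58 + (6−11.37)²/11.37
   = 5.105 + 0.082 + 5.795 + 8.454 + 39.740 + 0.201 + 1.885 + 1.691 + 2.767 + 2.536
Sum = 68.26
df = 8. Since 68.26 > 17.535, we reject H₀.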